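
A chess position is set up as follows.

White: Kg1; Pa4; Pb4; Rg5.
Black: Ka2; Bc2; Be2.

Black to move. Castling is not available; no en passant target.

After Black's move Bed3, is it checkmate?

no

After Bed3: white king on g1; in check: no.
White is not in check, so this cannot be checkmate.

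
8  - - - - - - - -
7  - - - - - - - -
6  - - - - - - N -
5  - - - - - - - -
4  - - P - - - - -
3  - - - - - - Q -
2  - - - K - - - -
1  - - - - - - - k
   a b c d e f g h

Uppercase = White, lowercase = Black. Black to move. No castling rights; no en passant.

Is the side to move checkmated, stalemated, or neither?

Black to move; black king on h1.
In check: no.
King squares — g1: attacked by Qg3; g2: attacked by Qg3; h2: attacked by Qg3.
Legal moves for Black: none.
Not in check and no legal moves → stalemate.

stalemate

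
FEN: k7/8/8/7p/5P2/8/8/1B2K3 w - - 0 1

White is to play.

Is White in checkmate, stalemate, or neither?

White to move; white king on e1.
In check: no.
Legal moves for White: Kf2, Ke2, Kd2, Kf1, Kd1, Bh7, Bg6, Bf5, Be4+, Bd3, Bc2, Ba2, f5.
White has 13 legal moves and is not in check → neither.

neither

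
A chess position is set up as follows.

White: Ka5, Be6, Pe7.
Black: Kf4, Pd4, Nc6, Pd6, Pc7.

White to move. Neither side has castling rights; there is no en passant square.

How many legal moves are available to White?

White to move; king on a5.
In check: yes, from the black knight on c6.
Legal moves: Ka6, Kb5, Ka4.
Count: 3.

3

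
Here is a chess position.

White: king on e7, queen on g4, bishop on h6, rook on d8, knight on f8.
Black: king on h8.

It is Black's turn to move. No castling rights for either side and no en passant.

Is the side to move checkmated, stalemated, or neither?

stalemate

Black to move; black king on h8.
In check: no.
King squares — g7: attacked by Qg4; h7: attacked by Nf8; g8: attacked by Qg4.
Legal moves for Black: none.
Not in check and no legal moves → stalemate.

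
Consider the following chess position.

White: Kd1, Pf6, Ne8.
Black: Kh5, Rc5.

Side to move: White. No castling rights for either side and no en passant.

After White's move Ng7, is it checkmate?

After Ng7: black king on h5; in check: yes, from the white knight on g7.
Black has 5 legal replies: Kh6, Kg6, Kg5, Kh4, Kg4.
In check but a legal move exists → not checkmate.

no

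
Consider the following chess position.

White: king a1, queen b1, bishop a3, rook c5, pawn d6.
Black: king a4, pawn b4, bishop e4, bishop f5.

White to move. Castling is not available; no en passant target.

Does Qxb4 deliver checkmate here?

After Qxb4: black king on a4; in check: yes, from the white queen on b4.
King squares — a3: attacked by Qb4; b3: attacked by Qb4; b4: attacked by Ba3; a5: attacked by Qb4; b5: attacked by Qb4.
Black has no legal moves → checkmate.

yes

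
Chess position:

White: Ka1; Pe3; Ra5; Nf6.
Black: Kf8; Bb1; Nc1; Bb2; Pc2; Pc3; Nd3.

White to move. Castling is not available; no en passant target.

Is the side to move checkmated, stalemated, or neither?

checkmate

White to move; white king on a1.
In check: yes, from the black bishop on b2.
King squares — b1: attacked by Pc2; a2: attacked by Bb1; b2: attacked by Pc3.
Legal moves for White: none.
In check with no legal moves → checkmate.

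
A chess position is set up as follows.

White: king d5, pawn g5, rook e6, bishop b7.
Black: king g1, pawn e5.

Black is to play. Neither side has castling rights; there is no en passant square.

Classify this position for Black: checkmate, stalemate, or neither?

Black to move; black king on g1.
In check: no.
Legal moves for Black: Kh2, Kg2, Kf2, Kh1, Kf1, e4.
Black has 6 legal moves and is not in check → neither.

neither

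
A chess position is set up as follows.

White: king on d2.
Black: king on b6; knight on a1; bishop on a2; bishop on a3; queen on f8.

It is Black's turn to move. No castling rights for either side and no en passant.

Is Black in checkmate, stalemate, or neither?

Black to move; black king on b6.
In check: no.
Legal moves for Black include: Qh8, Qg8, Qe8, Qd8+, Qc8, Qb8, Qa8, Qg7, Qf7, Qe7, Qh6+, Qf6, Qd6+, Qf5, Qc5, Qf4+, Qb4+, Qf3, ... (list truncated; more exist).
Black has legal moves and is not in check → neither.

neither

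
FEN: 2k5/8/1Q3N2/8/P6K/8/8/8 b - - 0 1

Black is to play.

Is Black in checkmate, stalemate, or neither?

stalemate

Black to move; black king on c8.
In check: no.
King squares — b7: attacked by Qb6; c7: attacked by Qb6; d7: attacked by Nf6; b8: attacked by Qb6; d8: attacked by Qb6.
Legal moves for Black: none.
Not in check and no legal moves → stalemate.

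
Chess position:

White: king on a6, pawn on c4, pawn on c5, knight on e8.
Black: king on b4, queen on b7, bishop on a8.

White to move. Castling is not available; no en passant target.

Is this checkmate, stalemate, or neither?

checkmate

White to move; white king on a6.
In check: yes, from the black queen on b7.
King squares — a5: attacked by Kb4; b5: attacked by Kb4; b6: attacked by Qb7; a7: attacked by Qb7; b7: attacked by Ba8.
Legal moves for White: none.
In check with no legal moves → checkmate.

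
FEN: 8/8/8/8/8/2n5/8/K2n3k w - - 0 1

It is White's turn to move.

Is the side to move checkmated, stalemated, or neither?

White to move; white king on a1.
In check: no.
King squares — b1: attacked by Nc3; a2: attacked by Nc3; b2: attacked by Nd1.
Legal moves for White: none.
Not in check and no legal moves → stalemate.

stalemate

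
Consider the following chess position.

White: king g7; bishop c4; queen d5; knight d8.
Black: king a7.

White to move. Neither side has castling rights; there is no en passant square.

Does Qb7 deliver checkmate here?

After Qb7: black king on a7; in check: yes, from the white queen on b7.
King squares — a6: attacked by Bc4; b6: attacked by Qb7; b7: attacked by Nd8; a8: attacked by Qb7; b8: attacked by Qb7.
Black has no legal moves → checkmate.

yes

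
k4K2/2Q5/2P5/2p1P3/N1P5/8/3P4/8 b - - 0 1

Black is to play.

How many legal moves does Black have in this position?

Black to move; king on a8.
In check: no.
Legal moves: none.
Count: 0.

0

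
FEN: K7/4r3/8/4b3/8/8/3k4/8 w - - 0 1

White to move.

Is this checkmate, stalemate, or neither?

White to move; white king on a8.
In check: no.
King squares — a7: attacked by Re7; b7: attacked by Re7; b8: attacked by Be5.
Legal moves for White: none.
Not in check and no legal moves → stalemate.

stalemate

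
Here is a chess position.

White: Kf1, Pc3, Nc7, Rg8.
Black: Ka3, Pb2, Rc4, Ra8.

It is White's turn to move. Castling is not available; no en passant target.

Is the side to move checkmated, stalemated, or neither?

neither

White to move; white king on f1.
In check: no.
Legal moves for White include: Rh8, Rf8, Re8, Rd8, Rc8, Rb8, Rxa8+, Rg7, Rg6, Rg5, Rg4, Rg3, Rg2, Rg1, Ne8, Nxa8, Ne6, Na6, ... (list truncated; more exist).
White has legal moves and is not in check → neither.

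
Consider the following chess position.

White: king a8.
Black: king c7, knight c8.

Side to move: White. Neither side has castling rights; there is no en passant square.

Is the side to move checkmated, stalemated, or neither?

stalemate

White to move; white king on a8.
In check: no.
King squares — a7: attacked by Nc8; b7: attacked by Kc7; b8: attacked by Kc7.
Legal moves for White: none.
Not in check and no legal moves → stalemate.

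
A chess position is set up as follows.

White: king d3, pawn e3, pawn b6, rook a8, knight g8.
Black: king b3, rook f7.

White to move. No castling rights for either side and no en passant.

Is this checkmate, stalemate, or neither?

neither

White to move; white king on d3.
In check: no.
Legal moves for White include: Ne7, Nh6, Nf6, Rf8, Re8, Rd8, Rc8, Rb8, Ra7, Ra6, Ra5, Ra4, Ra3+, Ra2, Ra1, Ke4, Kd4, Ke2, ... (list truncated; more exist).
White has legal moves and is not in check → neither.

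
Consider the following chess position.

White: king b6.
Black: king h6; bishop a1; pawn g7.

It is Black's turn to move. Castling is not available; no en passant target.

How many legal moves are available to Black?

11

Black to move; king on h6.
In check: no.
Legal moves: Kh7, Kg6, Kh5, Kg5, Bf6, Be5, Bd4+, Bc3, Bb2, g6, g5.
Count: 11.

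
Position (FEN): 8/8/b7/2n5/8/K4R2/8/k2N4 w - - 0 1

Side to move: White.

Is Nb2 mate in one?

no

After Nb2: black king on a1; in check: no.
Black is not in check, so this cannot be checkmate.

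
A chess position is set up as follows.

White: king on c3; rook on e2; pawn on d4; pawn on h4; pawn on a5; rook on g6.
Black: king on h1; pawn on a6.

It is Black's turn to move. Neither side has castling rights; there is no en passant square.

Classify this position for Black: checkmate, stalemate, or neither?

Black to move; black king on h1.
In check: no.
King squares — g1: attacked by Rg6; g2: attacked by Re2; h2: attacked by Re2.
Legal moves for Black: none.
Not in check and no legal moves → stalemate.

stalemate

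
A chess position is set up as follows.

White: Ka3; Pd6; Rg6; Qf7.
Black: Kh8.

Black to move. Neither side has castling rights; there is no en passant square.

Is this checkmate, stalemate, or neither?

Black to move; black king on h8.
In check: no.
King squares — g7: attacked by Rg6; h7: attacked by Qf7; g8: attacked by Rg6.
Legal moves for Black: none.
Not in check and no legal moves → stalemate.

stalemate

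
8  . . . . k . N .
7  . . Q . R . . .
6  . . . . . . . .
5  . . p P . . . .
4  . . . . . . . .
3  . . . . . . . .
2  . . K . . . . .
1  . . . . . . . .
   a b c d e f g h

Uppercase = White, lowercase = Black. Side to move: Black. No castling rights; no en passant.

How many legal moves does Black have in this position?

Black to move; king on e8.
In check: yes, from the white rook on e7.
Legal moves: Kf8.
Count: 1.

1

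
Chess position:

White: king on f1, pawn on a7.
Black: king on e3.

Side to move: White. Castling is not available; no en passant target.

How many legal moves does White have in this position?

7

White to move; king on f1.
In check: no.
Legal moves: Kg2, Kg1, Ke1, a8=Q, a8=R, a8=B, a8=N.
Count: 7.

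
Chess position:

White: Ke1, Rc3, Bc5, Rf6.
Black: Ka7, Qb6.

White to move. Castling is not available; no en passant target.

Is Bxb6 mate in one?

no

After Bxb6: black king on a7; in check: yes, from the white bishop on b6.
Black has 4 legal replies: Kb8, Ka8, Kb7, Ka6.
In check but a legal move exists → not checkmate.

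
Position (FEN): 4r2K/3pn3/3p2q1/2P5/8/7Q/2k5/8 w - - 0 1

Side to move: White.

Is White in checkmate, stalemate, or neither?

White to move; white king on h8.
In check: yes, from the black rook on e8.
King squares — g7: attacked by Qg6; h7: attacked by Qg6; g8: attacked by Qg6.
Legal moves for White: none.
In check with no legal moves → checkmate.

checkmate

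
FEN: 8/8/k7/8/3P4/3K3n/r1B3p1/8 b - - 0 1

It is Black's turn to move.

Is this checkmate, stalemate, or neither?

neither

Black to move; black king on a6.
In check: no.
Legal moves for Black include: Kb7, Ka7, Kb6, Kb5, Ka5, Ng5, Nf4+, Nf2+, Ng1, Ra5, Ra4, Ra3+, Rxc2, Rb2, Ra1, g1=Q, g1=R, g1=B, ... (list truncated; more exist).
Black has legal moves and is not in check → neither.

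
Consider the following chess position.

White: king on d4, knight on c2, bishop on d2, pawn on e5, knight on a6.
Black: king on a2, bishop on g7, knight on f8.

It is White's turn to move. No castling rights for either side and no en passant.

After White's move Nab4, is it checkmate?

no

After Nab4: black king on a2; in check: yes, from the white knight on b4.
Black has 3 legal replies: Kb3, Kb2, Kb1.
In check but a legal move exists → not checkmate.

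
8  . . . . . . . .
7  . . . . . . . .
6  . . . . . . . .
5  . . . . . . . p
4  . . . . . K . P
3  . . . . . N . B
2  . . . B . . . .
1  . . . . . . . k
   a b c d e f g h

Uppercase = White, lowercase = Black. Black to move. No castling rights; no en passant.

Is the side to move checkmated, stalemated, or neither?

stalemate

Black to move; black king on h1.
In check: no.
King squares — g1: attacked by Nf3; g2: attacked by Bh3; h2: attacked by Nf3.
Legal moves for Black: none.
Not in check and no legal moves → stalemate.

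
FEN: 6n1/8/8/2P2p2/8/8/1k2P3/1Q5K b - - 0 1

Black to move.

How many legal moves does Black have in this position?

3

Black to move; king on b2.
In check: yes, from the white queen on b1.
Legal moves: Kc3, Ka3, Kxb1.
Count: 3.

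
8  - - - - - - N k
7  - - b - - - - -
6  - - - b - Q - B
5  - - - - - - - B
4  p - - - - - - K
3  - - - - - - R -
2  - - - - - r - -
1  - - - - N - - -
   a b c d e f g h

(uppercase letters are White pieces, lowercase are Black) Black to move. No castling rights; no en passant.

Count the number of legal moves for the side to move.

Black to move; king on h8.
In check: yes, from the white queen on f6.
Legal moves: Kh7, Rxf6.
Count: 2.

2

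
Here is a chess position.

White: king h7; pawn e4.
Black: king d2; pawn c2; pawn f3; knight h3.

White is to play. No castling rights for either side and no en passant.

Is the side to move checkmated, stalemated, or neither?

neither

White to move; white king on h7.
In check: no.
Legal moves for White: Kh8, Kg8, Kg7, Kh6, Kg6, e5.
White has 6 legal moves and is not in check → neither.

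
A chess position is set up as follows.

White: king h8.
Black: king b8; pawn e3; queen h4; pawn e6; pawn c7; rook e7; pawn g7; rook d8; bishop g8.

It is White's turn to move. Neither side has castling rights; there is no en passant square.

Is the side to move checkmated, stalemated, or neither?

White to move; white king on h8.
In check: yes, from the black queen on h4.
King squares — g7: attacked by Re7; h7: attacked by Qh4; g8: attacked by Rd8.
Legal moves for White: none.
In check with no legal moves → checkmate.

checkmate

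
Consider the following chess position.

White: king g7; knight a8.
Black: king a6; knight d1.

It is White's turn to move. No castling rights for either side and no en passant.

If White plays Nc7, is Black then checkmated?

no

After Nc7: black king on a6; in check: yes, from the white knight on c7.
Black has 4 legal replies: Kb7, Ka7, Kb6, Ka5.
In check but a legal move exists → not checkmate.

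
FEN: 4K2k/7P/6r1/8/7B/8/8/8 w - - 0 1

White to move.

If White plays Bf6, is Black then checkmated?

no

After Bf6: black king on h8; in check: yes, from the white bishop on f6.
Black has 3 legal replies: Kxh7, Rg7, Rxf6.
In check but a legal move exists → not checkmate.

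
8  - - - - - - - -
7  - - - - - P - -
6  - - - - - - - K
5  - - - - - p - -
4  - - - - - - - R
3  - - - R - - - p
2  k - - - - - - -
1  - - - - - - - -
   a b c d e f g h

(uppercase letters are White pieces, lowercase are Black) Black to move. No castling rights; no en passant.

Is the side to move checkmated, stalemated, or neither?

Black to move; black king on a2.
In check: no.
Legal moves for Black: Kb2, Kb1, Ka1, f4, h2.
Black has 5 legal moves and is not in check → neither.

neither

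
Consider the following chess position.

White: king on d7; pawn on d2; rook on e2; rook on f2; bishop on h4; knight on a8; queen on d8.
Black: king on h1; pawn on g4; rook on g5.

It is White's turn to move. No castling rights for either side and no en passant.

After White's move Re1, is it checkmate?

yes

After Re1: black king on h1; in check: yes, from the white rook on e1.
King squares — g1: attacked by Re1; g2: attacked by Rf2; h2: attacked by Rf2.
Black has no legal moves → checkmate.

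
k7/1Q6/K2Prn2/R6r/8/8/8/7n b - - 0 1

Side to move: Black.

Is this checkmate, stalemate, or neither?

checkmate

Black to move; black king on a8.
In check: yes, from the white queen on b7.
King squares — a7: attacked by Ka6; b7: attacked by Ka6; b8: attacked by Qb7.
Legal moves for Black: none.
In check with no legal moves → checkmate.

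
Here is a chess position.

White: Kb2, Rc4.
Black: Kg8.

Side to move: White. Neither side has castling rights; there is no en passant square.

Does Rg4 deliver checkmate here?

no

After Rg4: black king on g8; in check: yes, from the white rook on g4.
Black has 4 legal replies: Kh8, Kf8, Kh7, Kf7.
In check but a legal move exists → not checkmate.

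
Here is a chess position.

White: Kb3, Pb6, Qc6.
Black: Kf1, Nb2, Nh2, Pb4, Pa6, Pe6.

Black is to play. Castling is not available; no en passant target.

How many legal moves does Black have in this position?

12

Black to move; king on f1.
In check: no.
Legal moves: Ng4, Nf3, Nc4, Na4, Nd3, Nd1, Kf2, Ke2, Kg1, Ke1, e5, a5.
Count: 12.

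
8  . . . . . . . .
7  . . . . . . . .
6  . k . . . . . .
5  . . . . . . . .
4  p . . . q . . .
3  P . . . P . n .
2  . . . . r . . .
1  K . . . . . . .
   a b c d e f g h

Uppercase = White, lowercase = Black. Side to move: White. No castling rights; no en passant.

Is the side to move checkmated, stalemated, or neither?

White to move; white king on a1.
In check: no.
King squares — b1: attacked by Qe4; a2: attacked by Re2; b2: attacked by Re2.
Legal moves for White: none.
Not in check and no legal moves → stalemate.

stalemate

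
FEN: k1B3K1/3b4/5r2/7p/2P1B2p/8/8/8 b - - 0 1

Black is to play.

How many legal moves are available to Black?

4

Black to move; king on a8.
In check: yes, from the white bishop on e4.
Legal moves: Kb8, Ka7, Bc6, Rc6.
Count: 4.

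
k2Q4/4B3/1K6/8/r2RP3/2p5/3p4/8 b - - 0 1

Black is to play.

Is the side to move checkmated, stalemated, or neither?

Black to move; black king on a8.
In check: yes, from the white queen on d8.
King squares — a7: attacked by Kb6; b7: attacked by Kb6; b8: attacked by Qd8.
Legal moves for Black: none.
In check with no legal moves → checkmate.

checkmate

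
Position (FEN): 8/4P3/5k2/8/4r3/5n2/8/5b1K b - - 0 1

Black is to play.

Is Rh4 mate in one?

After Rh4: white king on h1; in check: yes, from the black rook on h4.
King squares — g1: attacked by Nf3; g2: attacked by Bf1; h2: attacked by Nf3.
White has no legal moves → checkmate.

yes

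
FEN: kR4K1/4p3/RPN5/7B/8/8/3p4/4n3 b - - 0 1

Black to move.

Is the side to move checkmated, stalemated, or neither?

Black to move; black king on a8.
In check: yes, from the white rook on a6 and the white rook on b8.
King squares — a7: attacked by Ra6; b7: attacked by Rb8; b8: attacked by Nc6.
Legal moves for Black: none.
In check with no legal moves → checkmate.

checkmate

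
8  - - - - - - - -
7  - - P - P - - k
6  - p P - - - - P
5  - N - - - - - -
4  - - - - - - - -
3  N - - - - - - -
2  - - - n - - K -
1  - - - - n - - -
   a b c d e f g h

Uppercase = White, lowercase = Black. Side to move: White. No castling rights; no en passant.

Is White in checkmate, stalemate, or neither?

White to move; white king on g2.
In check: yes, from the black knight on e1.
Legal moves for White: Kh3, Kg3, Kh2, Kf2, Kh1, Kg1.
White is in check but has 6 legal moves → neither.

neither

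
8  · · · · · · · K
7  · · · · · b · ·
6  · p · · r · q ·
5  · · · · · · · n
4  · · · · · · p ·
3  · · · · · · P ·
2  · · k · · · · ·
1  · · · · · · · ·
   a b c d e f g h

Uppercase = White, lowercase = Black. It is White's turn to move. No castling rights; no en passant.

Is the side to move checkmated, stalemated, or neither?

stalemate

White to move; white king on h8.
In check: no.
King squares — g7: attacked by Nh5; h7: attacked by Qg6; g8: attacked by Qg6.
Legal moves for White: none.
Not in check and no legal moves → stalemate.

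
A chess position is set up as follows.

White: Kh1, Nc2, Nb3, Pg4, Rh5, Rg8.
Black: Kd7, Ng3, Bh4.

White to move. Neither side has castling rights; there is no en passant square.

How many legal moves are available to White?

White to move; king on h1.
In check: yes, from the black knight on g3.
Legal moves: Kh2, Kg2, Kg1.
Count: 3.

3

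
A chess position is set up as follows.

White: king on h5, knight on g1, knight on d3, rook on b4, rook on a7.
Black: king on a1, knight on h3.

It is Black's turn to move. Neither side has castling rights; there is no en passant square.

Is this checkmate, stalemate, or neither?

checkmate

Black to move; black king on a1.
In check: yes, from the white rook on a7.
King squares — b1: attacked by Rb4; a2: attacked by Ra7; b2: attacked by Nd3.
Legal moves for Black: none.
In check with no legal moves → checkmate.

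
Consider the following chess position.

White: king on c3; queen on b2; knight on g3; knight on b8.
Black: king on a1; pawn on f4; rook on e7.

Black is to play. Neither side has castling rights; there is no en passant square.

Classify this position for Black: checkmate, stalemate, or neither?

checkmate

Black to move; black king on a1.
In check: yes, from the white queen on b2.
King squares — b1: attacked by Qb2; a2: attacked by Qb2; b2: attacked by Kc3.
Legal moves for Black: none.
In check with no legal moves → checkmate.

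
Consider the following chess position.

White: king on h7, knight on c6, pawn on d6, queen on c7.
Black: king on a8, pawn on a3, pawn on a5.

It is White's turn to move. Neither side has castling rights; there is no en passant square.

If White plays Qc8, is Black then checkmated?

After Qc8: black king on a8; in check: yes, from the white queen on c8.
King squares — a7: attacked by Nc6; b7: attacked by Qc8; b8: attacked by Nc6.
Black has no legal moves → checkmate.

yes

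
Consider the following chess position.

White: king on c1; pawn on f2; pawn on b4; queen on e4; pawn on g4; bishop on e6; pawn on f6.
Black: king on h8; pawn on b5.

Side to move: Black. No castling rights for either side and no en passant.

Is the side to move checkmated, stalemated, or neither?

Black to move; black king on h8.
In check: no.
King squares — g7: attacked by Pf6; h7: attacked by Qe4; g8: attacked by Be6.
Legal moves for Black: none.
Not in check and no legal moves → stalemate.

stalemate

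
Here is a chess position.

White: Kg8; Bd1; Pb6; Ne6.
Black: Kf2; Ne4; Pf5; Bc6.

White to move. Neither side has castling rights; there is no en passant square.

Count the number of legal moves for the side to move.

White to move; king on g8.
In check: no.
Legal moves: Kh8, Kf8, Kh7, Kg7, Kf7, Nf8, Nd8, Ng7, Nc7, Ng5, Nc5, Nf4, Nd4, Bh5, Bg4, Ba4, Bf3, Bb3, Be2, Bc2, b7.
Count: 21.

21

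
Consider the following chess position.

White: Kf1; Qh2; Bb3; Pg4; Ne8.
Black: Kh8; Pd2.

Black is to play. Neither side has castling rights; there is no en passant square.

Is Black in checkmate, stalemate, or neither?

Black to move; black king on h8.
In check: yes, from the white queen on h2.
King squares — g7: attacked by Ne8; h7: attacked by Qh2; g8: attacked by Bb3.
Legal moves for Black: none.
In check with no legal moves → checkmate.

checkmate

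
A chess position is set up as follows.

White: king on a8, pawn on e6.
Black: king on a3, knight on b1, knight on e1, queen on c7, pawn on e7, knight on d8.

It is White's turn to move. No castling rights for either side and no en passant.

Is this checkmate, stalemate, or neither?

stalemate

White to move; white king on a8.
In check: no.
King squares — a7: attacked by Qc7; b7: attacked by Qc7; b8: attacked by Qc7.
Legal moves for White: none.
Not in check and no legal moves → stalemate.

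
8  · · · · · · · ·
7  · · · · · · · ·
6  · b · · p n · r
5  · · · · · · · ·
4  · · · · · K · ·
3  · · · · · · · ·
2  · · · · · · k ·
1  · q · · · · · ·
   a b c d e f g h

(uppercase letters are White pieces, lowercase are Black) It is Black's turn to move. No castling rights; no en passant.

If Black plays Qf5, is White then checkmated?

After Qf5: white king on f4; in check: yes, from the black queen on f5.
King squares — e3: attacked by Bb6; f3: attacked by Kg2; g3: attacked by Kg2; e4: attacked by Qf5; g4: attacked by Qf5; e5: attacked by Qf5; f5: attacked by Pe6; g5: attacked by Qf5.
White has no legal moves → checkmate.

yes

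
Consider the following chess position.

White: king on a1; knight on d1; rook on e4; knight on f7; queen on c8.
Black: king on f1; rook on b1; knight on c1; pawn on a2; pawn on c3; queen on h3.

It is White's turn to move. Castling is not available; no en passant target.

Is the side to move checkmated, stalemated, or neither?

checkmate

White to move; white king on a1.
In check: yes, from the black rook on b1.
King squares — b1: attacked by Pa2; a2: attacked by Nc1; b2: attacked by Rb1.
Legal moves for White: none.
In check with no legal moves → checkmate.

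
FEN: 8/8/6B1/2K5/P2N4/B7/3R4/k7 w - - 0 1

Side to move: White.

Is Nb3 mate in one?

yes

After Nb3: black king on a1; in check: yes, from the white knight on b3.
King squares — b1: attacked by Bg6; a2: attacked by Rd2; b2: attacked by Rd2.
Black has no legal moves → checkmate.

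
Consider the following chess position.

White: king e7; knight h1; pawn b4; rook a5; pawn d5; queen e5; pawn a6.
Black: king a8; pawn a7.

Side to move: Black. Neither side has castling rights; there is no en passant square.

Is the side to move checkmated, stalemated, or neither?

stalemate

Black to move; black king on a8.
In check: no.
King squares — a7: own pawn; b7: attacked by Pa6; b8: attacked by Qe5.
Legal moves for Black: none.
Not in check and no legal moves → stalemate.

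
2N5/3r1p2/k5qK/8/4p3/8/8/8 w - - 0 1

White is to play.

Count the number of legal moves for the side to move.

White to move; king on h6.
In check: yes, from the black queen on g6.
Legal moves: none.
Count: 0.

0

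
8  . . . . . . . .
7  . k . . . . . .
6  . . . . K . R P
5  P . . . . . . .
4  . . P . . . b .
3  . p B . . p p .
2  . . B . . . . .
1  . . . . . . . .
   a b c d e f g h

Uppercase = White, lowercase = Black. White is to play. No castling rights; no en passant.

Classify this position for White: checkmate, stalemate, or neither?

White to move; white king on e6.
In check: yes, from the black bishop on g4.
King squares — d5: available; e5: available; f5: attacked by Bg4; d6: available; f6: available; d7: attacked by Bg4; e7: available; f7: available.
Legal moves for White: Kf7, Ke7, Kf6, Kd6, Ke5, Kd5, Rxg4, Bf5.
White is in check but has 8 legal moves → neither.

neither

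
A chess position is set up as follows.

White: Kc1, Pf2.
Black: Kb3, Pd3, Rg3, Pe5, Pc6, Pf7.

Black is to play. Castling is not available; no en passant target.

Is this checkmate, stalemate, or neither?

Black to move; black king on b3.
In check: no.
Legal moves for Black include: Rg8, Rg7, Rg6, Rg5, Rg4, Rh3, Rf3, Re3, Rg2, Rg1+, Kc4, Kb4, Ka4, Kc3, Ka3, Ka2, f6, c5, ... (list truncated; more exist).
Black has legal moves and is not in check → neither.

neither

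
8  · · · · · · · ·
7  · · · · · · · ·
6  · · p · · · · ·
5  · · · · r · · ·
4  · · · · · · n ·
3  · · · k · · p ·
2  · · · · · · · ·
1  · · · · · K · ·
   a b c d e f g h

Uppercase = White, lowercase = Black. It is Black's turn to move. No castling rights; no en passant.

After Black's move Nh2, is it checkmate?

After Nh2: white king on f1; in check: yes, from the black knight on h2.
White has 2 legal replies: Kg2, Kg1.
In check but a legal move exists → not checkmate.

no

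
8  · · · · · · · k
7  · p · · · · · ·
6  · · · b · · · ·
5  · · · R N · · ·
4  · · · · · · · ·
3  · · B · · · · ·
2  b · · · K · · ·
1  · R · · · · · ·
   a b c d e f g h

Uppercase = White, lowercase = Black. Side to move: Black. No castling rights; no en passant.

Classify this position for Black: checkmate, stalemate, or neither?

Black to move; black king on h8.
In check: no.
Legal moves for Black: Kg8, Kh7, Kg7, Bf8, Bb8, Be7, Bc7, Bxe5, Bc5, Bb4, Ba3, Bxd5, Bc4+, Bb3, Bxb1, b6, b5.
Black has 17 legal moves and is not in check → neither.

neither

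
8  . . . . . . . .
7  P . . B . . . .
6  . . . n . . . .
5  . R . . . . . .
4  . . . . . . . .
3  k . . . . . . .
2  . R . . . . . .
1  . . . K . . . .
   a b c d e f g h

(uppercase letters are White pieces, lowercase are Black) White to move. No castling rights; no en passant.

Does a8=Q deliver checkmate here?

After a8=Q: black king on a3; in check: yes, from the white queen on a8.
King squares — a2: attacked by Rb2; b2: attacked by Rb5; b3: attacked by Rb2; a4: attacked by Qa8; b4: attacked by Rb2.
Black has no legal moves → checkmate.

yes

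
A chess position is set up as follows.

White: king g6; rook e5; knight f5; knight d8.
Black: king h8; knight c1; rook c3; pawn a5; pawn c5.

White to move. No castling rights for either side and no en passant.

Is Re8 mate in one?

yes

After Re8: black king on h8; in check: yes, from the white rook on e8.
King squares — g7: attacked by Nf5; h7: attacked by Kg6; g8: attacked by Re8.
Black has no legal moves → checkmate.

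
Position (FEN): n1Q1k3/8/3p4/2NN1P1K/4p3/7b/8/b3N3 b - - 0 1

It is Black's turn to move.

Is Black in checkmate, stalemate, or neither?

Black to move; black king on e8.
In check: yes, from the white queen on c8.
King squares — d7: attacked by Nc5; e7: attacked by Nd5; f7: available; d8: attacked by Qc8; f8: attacked by Qc8.
Legal moves for Black: Kf7.
Black is in check but has 1 legal move → neither.

neither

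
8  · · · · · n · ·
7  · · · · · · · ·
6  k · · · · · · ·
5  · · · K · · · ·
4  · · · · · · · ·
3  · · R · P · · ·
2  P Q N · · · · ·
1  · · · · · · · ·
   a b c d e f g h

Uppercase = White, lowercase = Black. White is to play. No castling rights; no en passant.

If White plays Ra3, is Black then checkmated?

After Ra3: black king on a6; in check: yes, from the white rook on a3.
King squares — a5: attacked by Ra3; b5: attacked by Qb2; b6: attacked by Qb2; a7: attacked by Ra3; b7: attacked by Qb2.
Black has no legal moves → checkmate.

yes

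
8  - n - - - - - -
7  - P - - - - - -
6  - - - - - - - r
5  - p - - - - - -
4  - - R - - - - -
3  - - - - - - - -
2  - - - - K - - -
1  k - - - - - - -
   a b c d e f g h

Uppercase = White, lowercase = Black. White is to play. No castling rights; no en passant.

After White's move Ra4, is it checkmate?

no

After Ra4: black king on a1; in check: yes, from the white rook on a4.
Black has 3 legal replies: Kb2, Kb1, bxa4.
In check but a legal move exists → not checkmate.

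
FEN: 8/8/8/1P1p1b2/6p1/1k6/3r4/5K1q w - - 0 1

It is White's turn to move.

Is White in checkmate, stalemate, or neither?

checkmate

White to move; white king on f1.
In check: yes, from the black queen on h1.
King squares — e1: attacked by Qh1; g1: attacked by Qh1; e2: attacked by Rd2; f2: attacked by Rd2; g2: attacked by Qh1.
Legal moves for White: none.
In check with no legal moves → checkmate.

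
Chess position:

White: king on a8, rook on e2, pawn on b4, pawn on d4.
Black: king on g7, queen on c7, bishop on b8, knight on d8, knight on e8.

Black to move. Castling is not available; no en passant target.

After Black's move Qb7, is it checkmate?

After Qb7: white king on a8; in check: yes, from the black queen on b7.
King squares — a7: attacked by Qb7; b7: attacked by Nd8; b8: attacked by Qb7.
White has no legal moves → checkmate.

yes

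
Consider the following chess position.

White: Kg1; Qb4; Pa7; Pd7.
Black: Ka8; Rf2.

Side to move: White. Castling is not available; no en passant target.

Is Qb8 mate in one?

yes

After Qb8: black king on a8; in check: yes, from the white queen on b8.
King squares — a7: attacked by Qb8; b7: attacked by Qb8; b8: attacked by Pa7.
Black has no legal moves → checkmate.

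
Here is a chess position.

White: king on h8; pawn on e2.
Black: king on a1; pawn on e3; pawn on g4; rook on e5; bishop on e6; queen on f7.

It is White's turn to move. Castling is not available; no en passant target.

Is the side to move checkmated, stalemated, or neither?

stalemate

White to move; white king on h8.
In check: no.
King squares — g7: attacked by Qf7; h7: attacked by Qf7; g8: attacked by Qf7.
Legal moves for White: none.
Not in check and no legal moves → stalemate.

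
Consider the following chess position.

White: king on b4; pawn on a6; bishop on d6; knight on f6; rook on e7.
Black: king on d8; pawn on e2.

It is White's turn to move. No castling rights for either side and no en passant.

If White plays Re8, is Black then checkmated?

yes

After Re8: black king on d8; in check: yes, from the white rook on e8.
King squares — c7: attacked by Bd6; d7: attacked by Nf6; e7: attacked by Bd6; c8: attacked by Re8; e8: attacked by Nf6.
Black has no legal moves → checkmate.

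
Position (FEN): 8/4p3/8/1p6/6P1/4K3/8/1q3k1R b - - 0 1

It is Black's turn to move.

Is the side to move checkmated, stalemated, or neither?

Black to move; black king on f1.
In check: yes, from the white rook on h1.
King squares — e1: attacked by Rh1; g1: attacked by Rh1; e2: attacked by Ke3; f2: attacked by Ke3; g2: available.
Legal moves for Black: Kg2.
Black is in check but has 1 legal move → neither.

neither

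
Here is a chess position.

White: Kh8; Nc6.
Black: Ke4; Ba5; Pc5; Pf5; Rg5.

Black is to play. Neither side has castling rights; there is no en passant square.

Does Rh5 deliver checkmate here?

no

After Rh5: white king on h8; in check: yes, from the black rook on h5.
White has 2 legal replies: Kg8, Kg7.
In check but a legal move exists → not checkmate.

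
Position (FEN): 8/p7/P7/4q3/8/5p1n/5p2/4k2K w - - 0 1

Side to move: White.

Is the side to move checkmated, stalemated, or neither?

White to move; white king on h1.
In check: no.
King squares — g1: attacked by Pf2; g2: attacked by Pf3; h2: attacked by Qe5.
Legal moves for White: none.
Not in check and no legal moves → stalemate.

stalemate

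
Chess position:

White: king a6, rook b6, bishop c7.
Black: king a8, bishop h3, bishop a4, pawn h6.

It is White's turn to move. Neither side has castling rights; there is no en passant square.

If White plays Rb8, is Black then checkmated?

yes

After Rb8: black king on a8; in check: yes, from the white rook on b8.
King squares — a7: attacked by Ka6; b7: attacked by Ka6; b8: attacked by Bc7.
Black has no legal moves → checkmate.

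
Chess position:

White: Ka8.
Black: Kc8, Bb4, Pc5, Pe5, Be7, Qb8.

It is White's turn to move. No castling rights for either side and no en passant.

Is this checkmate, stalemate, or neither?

checkmate

White to move; white king on a8.
In check: yes, from the black queen on b8.
King squares — a7: attacked by Qb8; b7: attacked by Qb8; b8: attacked by Kc8.
Legal moves for White: none.
In check with no legal moves → checkmate.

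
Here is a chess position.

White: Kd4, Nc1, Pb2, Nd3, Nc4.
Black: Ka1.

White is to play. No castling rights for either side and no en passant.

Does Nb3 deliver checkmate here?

After Nb3: black king on a1; in check: yes, from the white knight on b3.
Black has 2 legal replies: Ka2, Kb1.
In check but a legal move exists → not checkmate.

no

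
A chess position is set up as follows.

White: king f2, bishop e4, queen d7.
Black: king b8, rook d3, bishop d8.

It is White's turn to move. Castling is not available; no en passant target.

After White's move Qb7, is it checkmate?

After Qb7: black king on b8; in check: yes, from the white queen on b7.
King squares — a7: attacked by Qb7; b7: attacked by Be4; c7: attacked by Qb7; a8: attacked by Qb7; c8: attacked by Qb7.
Black has no legal moves → checkmate.

yes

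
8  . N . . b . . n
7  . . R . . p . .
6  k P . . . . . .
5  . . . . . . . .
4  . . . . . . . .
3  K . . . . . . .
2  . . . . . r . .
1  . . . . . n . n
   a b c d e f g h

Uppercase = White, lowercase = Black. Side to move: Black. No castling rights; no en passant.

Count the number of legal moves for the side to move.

3

Black to move; king on a6.
In check: yes, from the white knight on b8.
Legal moves: Kxb6, Kb5, Ka5.
Count: 3.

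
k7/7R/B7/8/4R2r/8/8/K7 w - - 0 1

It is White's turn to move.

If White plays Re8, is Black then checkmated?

After Re8: black king on a8; in check: yes, from the white rook on e8.
King squares — a7: attacked by Rh7; b7: attacked by Ba6; b8: attacked by Re8.
Black has no legal moves → checkmate.

yes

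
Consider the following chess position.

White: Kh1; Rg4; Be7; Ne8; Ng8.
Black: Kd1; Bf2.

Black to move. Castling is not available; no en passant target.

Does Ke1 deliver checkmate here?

no

After Ke1: white king on h1; in check: no.
White is not in check, so this cannot be checkmate.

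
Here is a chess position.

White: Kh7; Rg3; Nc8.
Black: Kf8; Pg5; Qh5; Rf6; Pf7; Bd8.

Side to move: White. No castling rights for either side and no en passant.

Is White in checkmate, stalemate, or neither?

checkmate

White to move; white king on h7.
In check: yes, from the black queen on h5.
King squares — g6: attacked by Qh5; h6: attacked by Qh5; g7: attacked by Kf8; g8: attacked by Kf8; h8: attacked by Qh5.
Legal moves for White: none.
In check with no legal moves → checkmate.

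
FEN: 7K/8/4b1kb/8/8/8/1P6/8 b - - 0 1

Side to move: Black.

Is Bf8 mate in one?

no

After Bf8: white king on h8; in check: no.
White is not in check, so this cannot be checkmate.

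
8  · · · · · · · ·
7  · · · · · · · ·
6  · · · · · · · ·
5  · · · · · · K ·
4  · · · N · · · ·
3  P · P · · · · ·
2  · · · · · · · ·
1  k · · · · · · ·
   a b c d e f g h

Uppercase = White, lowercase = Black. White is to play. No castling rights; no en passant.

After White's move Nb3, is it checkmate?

no

After Nb3: black king on a1; in check: yes, from the white knight on b3.
Black has 3 legal replies: Kb2, Ka2, Kb1.
In check but a legal move exists → not checkmate.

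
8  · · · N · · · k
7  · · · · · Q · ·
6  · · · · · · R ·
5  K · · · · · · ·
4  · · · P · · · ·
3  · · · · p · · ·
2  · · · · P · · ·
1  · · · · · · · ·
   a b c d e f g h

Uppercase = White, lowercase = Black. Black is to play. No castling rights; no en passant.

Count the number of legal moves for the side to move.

0

Black to move; king on h8.
In check: no.
Legal moves: none.
Count: 0.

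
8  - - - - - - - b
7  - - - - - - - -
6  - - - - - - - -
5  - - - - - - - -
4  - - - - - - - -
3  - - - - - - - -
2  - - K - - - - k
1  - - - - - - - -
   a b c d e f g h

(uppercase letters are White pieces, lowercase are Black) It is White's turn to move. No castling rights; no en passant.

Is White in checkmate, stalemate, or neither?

neither

White to move; white king on c2.
In check: no.
Legal moves for White: Kd3, Kb3, Kd2, Kd1, Kc1, Kb1.
White has 6 legal moves and is not in check → neither.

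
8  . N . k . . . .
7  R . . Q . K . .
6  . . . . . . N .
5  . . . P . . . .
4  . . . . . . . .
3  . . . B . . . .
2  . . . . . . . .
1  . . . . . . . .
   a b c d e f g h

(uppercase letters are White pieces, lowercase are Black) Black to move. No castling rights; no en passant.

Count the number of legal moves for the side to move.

Black to move; king on d8.
In check: yes, from the white queen on d7.
Legal moves: none.
Count: 0.

0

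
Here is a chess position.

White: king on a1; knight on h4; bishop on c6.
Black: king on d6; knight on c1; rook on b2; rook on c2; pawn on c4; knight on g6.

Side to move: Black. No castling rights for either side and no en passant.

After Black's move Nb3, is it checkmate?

yes

After Nb3: white king on a1; in check: yes, from the black knight on b3.
King squares — b1: attacked by Rb2; a2: attacked by Rb2; b2: attacked by Rc2.
White has no legal moves → checkmate.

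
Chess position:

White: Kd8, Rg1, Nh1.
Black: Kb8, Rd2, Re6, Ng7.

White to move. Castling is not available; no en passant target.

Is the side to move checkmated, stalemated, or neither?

White to move; white king on d8.
In check: yes, from the black rook on d2.
King squares — c7: attacked by Kb8; d7: attacked by Rd2; e7: attacked by Re6; c8: attacked by Kb8; e8: attacked by Re6.
Legal moves for White: none.
In check with no legal moves → checkmate.

checkmate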